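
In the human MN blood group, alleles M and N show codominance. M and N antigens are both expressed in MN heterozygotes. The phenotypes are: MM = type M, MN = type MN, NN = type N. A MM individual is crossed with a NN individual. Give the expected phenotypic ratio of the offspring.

Punnett square for MM × NN:
Offspring genotypes: 4 MN
Phenotype counts: 4 type MN
Ratio: all type MN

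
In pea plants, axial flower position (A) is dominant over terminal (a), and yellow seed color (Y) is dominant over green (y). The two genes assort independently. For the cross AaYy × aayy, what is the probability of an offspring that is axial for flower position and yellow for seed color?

Dihybrid cross AaYy × aayy — consider each gene separately:
flower position: Aa × aa → 2 Aa, 2 aa → 2 A_ : 2 aa (out of 4)
seed color: Yy × yy → 2 Yy, 2 yy → 2 Y_ : 2 yy (out of 4)
Looking for: axial (A_) and yellow (Y_)
P(axial) = 2/4, P(yellow) = 2/4
P(both) = 2/4 × 2/4 = 4/16 = 1/4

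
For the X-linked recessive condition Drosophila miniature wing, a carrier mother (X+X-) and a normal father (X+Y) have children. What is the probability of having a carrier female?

Cross: X+X- × X+Y
Offspring: 1 X+X+, 1 X+Y, 1 X+X-, 1 X-Y
Probability of a carrier female: 1/4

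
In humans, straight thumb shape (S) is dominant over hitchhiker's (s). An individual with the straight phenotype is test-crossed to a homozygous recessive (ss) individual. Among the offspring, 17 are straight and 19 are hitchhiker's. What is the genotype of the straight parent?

Test cross: ? × ss
Offspring: 17 straight, 19 hitchhiker's — approximately 1:1.
A 1:1 ratio in a test cross indicates the unknown parent is heterozygous (Ss).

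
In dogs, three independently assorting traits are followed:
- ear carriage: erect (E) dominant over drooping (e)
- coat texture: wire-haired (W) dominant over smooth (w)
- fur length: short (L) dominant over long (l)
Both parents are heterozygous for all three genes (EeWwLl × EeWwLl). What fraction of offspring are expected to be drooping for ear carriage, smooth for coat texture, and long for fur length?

Trihybrid cross: EeWwLl × EeWwLl
Each trait segregates independently with a 3:1 phenotypic ratio, so each gene contributes 3/4 (dominant) or 1/4 (recessive).
Target: drooping (ear carriage), smooth (coat texture), long (fur length)
Probability = product of independent per-trait probabilities
= 1/4 × 1/4 × 1/4 = 1/64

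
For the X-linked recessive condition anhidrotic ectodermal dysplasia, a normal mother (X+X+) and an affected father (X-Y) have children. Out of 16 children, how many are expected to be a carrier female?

Cross: X+X+ × X-Y
Offspring: 2 X+X-, 2 X+Y
Probability of a carrier female: 2/4 = 1/2
Expected count = 1/2 × 16 = 8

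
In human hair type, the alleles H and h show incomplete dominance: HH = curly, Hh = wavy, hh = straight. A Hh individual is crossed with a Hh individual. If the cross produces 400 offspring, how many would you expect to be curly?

Punnett square for Hh × Hh:
Offspring genotypes: 1 HH, 2 Hh, 1 hh
Phenotype counts: 1 curly, 2 wavy, 1 straight
curly: 1 out of 4 → fraction 1/4
Expected count = 1/4 × 400 = 100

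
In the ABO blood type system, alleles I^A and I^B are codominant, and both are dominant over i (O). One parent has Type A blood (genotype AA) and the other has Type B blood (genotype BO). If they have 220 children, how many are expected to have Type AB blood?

Cross: AA × BO
Possible offspring genotypes: 2 AB, 2 AO
Blood type counts: 2 Type AB, 2 Type A
Probability of Type AB: 2/4 = 1/2
Expected count = 1/2 × 220 = 110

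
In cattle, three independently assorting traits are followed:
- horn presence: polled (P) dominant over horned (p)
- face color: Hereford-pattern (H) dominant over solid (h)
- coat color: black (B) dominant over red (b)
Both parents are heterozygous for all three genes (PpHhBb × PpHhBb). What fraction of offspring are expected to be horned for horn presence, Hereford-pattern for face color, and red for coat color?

Trihybrid cross: PpHhBb × PpHhBb
Each trait segregates independently with a 3:1 phenotypic ratio, so each gene contributes 3/4 (dominant) or 1/4 (recessive).
Target: horned (horn presence), Hereford-pattern (face color), red (coat color)
Probability = product of independent per-trait probabilities
= 1/4 × 3/4 × 1/4 = 3/64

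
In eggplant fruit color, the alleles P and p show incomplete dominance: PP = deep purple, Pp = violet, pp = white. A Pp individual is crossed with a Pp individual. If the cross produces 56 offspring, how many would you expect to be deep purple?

Punnett square for Pp × Pp:
Offspring genotypes: 1 PP, 2 Pp, 1 pp
Phenotype counts: 1 deep purple, 2 violet, 1 white
deep purple: 1 out of 4 → fraction 1/4
Expected count = 1/4 × 56 = 14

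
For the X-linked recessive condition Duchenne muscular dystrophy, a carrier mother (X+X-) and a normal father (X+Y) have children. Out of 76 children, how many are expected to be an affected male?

Cross: X+X- × X+Y
Offspring: 1 X+X+, 1 X+Y, 1 X+X-, 1 X-Y
Probability of an affected male: 1/4
Expected count = 1/4 × 76 = 19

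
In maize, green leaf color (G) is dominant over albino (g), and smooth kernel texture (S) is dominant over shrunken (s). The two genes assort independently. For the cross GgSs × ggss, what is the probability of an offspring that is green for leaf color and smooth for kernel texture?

Dihybrid cross GgSs × ggss — consider each gene separately:
leaf color: Gg × gg → 2 Gg, 2 gg → 2 G_ : 2 gg (out of 4)
kernel texture: Ss × ss → 2 Ss, 2 ss → 2 S_ : 2 ss (out of 4)
Looking for: green (G_) and smooth (S_)
P(green) = 2/4, P(smooth) = 2/4
P(both) = 2/4 × 2/4 = 4/16 = 1/4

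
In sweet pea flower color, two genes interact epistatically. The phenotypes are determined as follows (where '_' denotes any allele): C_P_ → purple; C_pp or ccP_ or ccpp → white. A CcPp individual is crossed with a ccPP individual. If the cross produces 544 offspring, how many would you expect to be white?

Cross: CcPp × ccPP — consider each gene separately:
C gene: Cc × cc → 2 Cc, 2 cc → 2 C_ : 2 cc (out of 4)
P gene: Pp × PP → 2 PP, 2 Pp → 4 P_ (out of 4)
Genotype classes (out of 4 × 4 = 16): C_P_ = 2×4 = 8; ccP_ = 2×4 = 8
Apply the phenotype rules: C_P_ (8) → purple; ccP_ (8) → white
Phenotype counts (out of 16): 8 purple, 8 white
white: 8 out of 16 → fraction 1/2
Expected count = 1/2 × 544 = 272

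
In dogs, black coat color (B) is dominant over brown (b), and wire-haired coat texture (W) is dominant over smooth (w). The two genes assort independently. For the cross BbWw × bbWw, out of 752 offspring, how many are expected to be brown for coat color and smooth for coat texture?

Dihybrid cross BbWw × bbWw — consider each gene separately:
coat color: Bb × bb → 2 Bb, 2 bb → 2 B_ : 2 bb (out of 4)
coat texture: Ww × Ww → 1 WW, 2 Ww, 1 ww → 3 W_ : 1 ww (out of 4)
Looking for: brown (bb) and smooth (ww)
P(brown) = 2/4, P(smooth) = 1/4
P(both) = 2/4 × 1/4 = 2/16 = 1/8
Expected count = 1/8 × 752 = 94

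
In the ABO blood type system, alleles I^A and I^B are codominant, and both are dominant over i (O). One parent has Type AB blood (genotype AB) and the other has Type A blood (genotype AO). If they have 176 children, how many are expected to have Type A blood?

Cross: AB × AO
Possible offspring genotypes: 1 AA, 1 AO, 1 AB, 1 BO
Blood type counts: 2 Type A, 1 Type AB, 1 Type B
Probability of Type A: 2/4 = 1/2
Expected count = 1/2 × 176 = 88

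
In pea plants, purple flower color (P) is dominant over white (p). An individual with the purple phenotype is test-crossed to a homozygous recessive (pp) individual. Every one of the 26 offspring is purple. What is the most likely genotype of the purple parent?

Test cross: ? × pp
All offspring are purple.
If the unknown parent were heterozygous (Pp), about half of 26 offspring would be white; none are. The unknown parent is most likely homozygous dominant (PP).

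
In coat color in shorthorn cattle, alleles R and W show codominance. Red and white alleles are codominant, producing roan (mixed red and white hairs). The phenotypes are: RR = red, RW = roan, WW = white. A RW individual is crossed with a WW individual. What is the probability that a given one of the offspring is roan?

Punnett square for RW × WW:
Offspring genotypes: 2 RW, 2 WW
Phenotype counts: 2 roan, 2 white
roan: 2 out of 4
Probability: 2/4 = 1/2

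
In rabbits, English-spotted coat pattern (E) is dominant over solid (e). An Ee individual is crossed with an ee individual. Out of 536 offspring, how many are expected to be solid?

Punnett square for Ee × ee:
Offspring genotypes: 2 Ee, 2 ee
English-spotted: 2, solid: 2
solid: 2 out of 4 → fraction 1/2
Expected count = 1/2 × 536 = 268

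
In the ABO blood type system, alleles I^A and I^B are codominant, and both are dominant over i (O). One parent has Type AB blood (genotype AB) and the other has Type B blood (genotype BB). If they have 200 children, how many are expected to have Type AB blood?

Cross: AB × BB
Possible offspring genotypes: 2 AB, 2 BB
Blood type counts: 2 Type AB, 2 Type B
Probability of Type AB: 2/4 = 1/2
Expected count = 1/2 × 200 = 100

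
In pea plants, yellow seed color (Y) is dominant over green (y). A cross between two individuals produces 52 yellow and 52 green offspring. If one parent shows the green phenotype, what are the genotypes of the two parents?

Observed offspring: 52 yellow, 52 green
The observed ratio simplifies to 1:1. One parent shows green, so its genotype must be yy. A 1:1 offspring split requires the other parent to be heterozygous (Yy).
Parent genotypes: yy × Yy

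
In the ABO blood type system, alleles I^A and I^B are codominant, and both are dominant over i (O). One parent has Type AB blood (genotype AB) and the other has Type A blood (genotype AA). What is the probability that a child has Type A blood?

Cross: AB × AA
Possible offspring genotypes: 2 AA, 2 AB
Blood type counts: 2 Type A, 2 Type AB
Probability of Type A: 2/4 = 1/2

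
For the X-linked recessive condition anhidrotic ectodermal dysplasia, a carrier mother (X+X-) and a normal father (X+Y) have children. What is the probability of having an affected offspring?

Cross: X+X- × X+Y
Offspring: 1 X+X+, 1 X+Y, 1 X+X-, 1 X-Y
Probability of an affected offspring: 1/4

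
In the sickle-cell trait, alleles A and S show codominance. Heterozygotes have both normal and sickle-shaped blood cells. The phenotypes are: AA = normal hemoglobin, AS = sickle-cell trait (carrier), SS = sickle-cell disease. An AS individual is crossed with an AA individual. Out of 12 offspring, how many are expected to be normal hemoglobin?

Punnett square for AS × AA:
Offspring genotypes: 2 AA, 2 AS
Phenotype counts: 2 normal hemoglobin, 2 sickle-cell trait (carrier)
normal hemoglobin: 2 out of 4 → fraction 1/2
Expected count = 1/2 × 12 = 6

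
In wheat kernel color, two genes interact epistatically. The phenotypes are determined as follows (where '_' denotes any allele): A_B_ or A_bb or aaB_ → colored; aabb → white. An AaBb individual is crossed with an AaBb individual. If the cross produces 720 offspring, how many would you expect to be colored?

Cross: AaBb × AaBb — consider each gene separately:
A gene: Aa × Aa → 1 AA, 2 Aa, 1 aa → 3 A_ : 1 aa (out of 4)
B gene: Bb × Bb → 1 BB, 2 Bb, 1 bb → 3 B_ : 1 bb (out of 4)
Genotype classes (out of 4 × 4 = 16): A_B_ = 3×3 = 9; A_bb = 3×1 = 3; aaB_ = 1×3 = 3; aabb = 1×1 = 1
Apply the phenotype rules: A_B_ (9) + A_bb (3) + aaB_ (3) → colored; aabb (1) → white
Phenotype counts (out of 16): 15 colored, 1 white
colored: 15 out of 16 → fraction 15/16
Expected count = 15/16 × 720 = 675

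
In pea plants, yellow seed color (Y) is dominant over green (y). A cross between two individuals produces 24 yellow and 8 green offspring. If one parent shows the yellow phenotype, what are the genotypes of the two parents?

Observed offspring: 24 yellow, 8 green
The observed ratio simplifies to 3:1. Green (yy) offspring appear, so each parent must contribute one y allele. The parent stated to show yellow carries Y, so it is Yy. The other parent is then either Yy or yy: Yy × yy would give a 1:1 split, whereas Yy × Yy gives 3:1 — matching the data. So both parents are heterozygous (Yy × Yy).
Parent genotypes: Yy × Yy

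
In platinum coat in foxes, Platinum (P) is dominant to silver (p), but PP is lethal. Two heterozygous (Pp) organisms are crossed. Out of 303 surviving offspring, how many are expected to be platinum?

Cross: Pp × Pp
Punnett square offspring (before lethality): 1 PP, 2 Pp, 1 pp
The PP genotype is lethal (embryos die); surviving offspring: 2 Pp, 1 pp
platinum: 2 out of 3 → fraction 2/3
Expected count = 2/3 × 303 = 202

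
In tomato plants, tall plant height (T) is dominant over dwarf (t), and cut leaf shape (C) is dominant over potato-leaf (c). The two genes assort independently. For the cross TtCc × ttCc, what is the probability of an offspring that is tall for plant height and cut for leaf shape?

Dihybrid cross TtCc × ttCc — consider each gene separately:
plant height: Tt × tt → 2 Tt, 2 tt → 2 T_ : 2 tt (out of 4)
leaf shape: Cc × Cc → 1 CC, 2 Cc, 1 cc → 3 C_ : 1 cc (out of 4)
Looking for: tall (T_) and cut (C_)
P(tall) = 2/4, P(cut) = 3/4
P(both) = 2/4 × 3/4 = 6/16 = 3/8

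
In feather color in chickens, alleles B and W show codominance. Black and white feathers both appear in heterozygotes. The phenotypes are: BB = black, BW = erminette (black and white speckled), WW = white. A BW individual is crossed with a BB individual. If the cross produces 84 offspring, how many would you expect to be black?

Punnett square for BW × BB:
Offspring genotypes: 2 BB, 2 BW
Phenotype counts: 2 black, 2 erminette (black and white speckled)
black: 2 out of 4 → fraction 1/2
Expected count = 1/2 × 84 = 42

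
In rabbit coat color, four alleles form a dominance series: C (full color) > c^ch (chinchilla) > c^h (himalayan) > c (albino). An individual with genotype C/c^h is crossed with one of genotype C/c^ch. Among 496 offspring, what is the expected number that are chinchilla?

Cross: C/c^h × C/c^ch
Allele dominance: C > c^ch > c^h > c
Offspring genotypes: 1 C/C, 1 C/c^ch, 1 C/c^h, 1 c^ch/c^h
Phenotype counts: 3 full color, 1 chinchilla
chinchilla: 1 out of 4 → fraction 1/4
Expected count = 1/4 × 496 = 124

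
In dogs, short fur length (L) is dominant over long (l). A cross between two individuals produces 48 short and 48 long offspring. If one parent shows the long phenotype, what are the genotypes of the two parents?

Observed offspring: 48 short, 48 long
The observed ratio simplifies to 1:1. One parent shows long, so its genotype must be ll. A 1:1 offspring split requires the other parent to be heterozygous (Ll).
Parent genotypes: ll × Ll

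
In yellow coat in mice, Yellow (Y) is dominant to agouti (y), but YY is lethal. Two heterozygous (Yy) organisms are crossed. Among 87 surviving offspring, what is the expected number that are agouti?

Cross: Yy × Yy
Punnett square offspring (before lethality): 1 YY, 2 Yy, 1 yy
The YY genotype is lethal (embryos die); surviving offspring: 2 Yy, 1 yy
agouti: 1 out of 3 → fraction 1/3
Expected count = 1/3 × 87 = 29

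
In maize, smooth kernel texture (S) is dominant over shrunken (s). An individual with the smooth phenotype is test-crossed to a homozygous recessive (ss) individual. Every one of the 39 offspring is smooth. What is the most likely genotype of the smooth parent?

Test cross: ? × ss
All offspring are smooth.
If the unknown parent were heterozygous (Ss), about half of 39 offspring would be shrunken; none are. The unknown parent is most likely homozygous dominant (SS).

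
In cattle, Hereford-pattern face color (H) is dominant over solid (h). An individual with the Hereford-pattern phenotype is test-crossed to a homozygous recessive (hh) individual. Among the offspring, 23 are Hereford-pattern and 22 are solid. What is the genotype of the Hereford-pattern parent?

Test cross: ? × hh
Offspring: 23 Hereford-pattern, 22 solid — approximately 1:1.
A 1:1 ratio in a test cross indicates the unknown parent is heterozygous (Hh).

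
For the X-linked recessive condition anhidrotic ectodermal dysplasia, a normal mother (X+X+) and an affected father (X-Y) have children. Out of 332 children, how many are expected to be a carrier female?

Cross: X+X+ × X-Y
Offspring: 2 X+X-, 2 X+Y
Probability of a carrier female: 2/4 = 1/2
Expected count = 1/2 × 332 = 166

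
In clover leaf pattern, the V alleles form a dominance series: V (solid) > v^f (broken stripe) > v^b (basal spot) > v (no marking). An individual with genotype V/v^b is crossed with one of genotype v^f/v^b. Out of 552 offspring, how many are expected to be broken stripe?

Cross: V/v^b × v^f/v^b
Allele dominance: V > v^f > v^b > v
Offspring genotypes: 1 V/v^f, 1 V/v^b, 1 v^f/v^b, 1 v^b/v^b
Phenotype counts: 2 solid, 1 broken stripe, 1 basal spot
broken stripe: 1 out of 4 → fraction 1/4
Expected count = 1/4 × 552 = 138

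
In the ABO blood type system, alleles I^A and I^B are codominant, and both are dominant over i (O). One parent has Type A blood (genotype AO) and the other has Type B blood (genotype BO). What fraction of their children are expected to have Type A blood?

Cross: AO × BO
Possible offspring genotypes: 1 AB, 1 AO, 1 BO, 1 OO
Blood type counts: 1 Type AB, 1 Type A, 1 Type B, 1 Type O
Probability of Type A: 1/4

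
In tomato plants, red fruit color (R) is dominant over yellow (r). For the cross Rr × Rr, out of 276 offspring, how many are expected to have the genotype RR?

Punnett square for Rr × Rr:
Offspring genotypes: 1 RR, 2 Rr, 1 rr
Total offspring: 4
Count with target: 1
Probability: 1/4
Expected count = 1/4 × 276 = 69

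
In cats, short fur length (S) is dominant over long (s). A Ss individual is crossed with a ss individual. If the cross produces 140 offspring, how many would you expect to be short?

Punnett square for Ss × ss:
Offspring genotypes: 2 Ss, 2 ss
short: 2, long: 2
short: 2 out of 4 → fraction 1/2
Expected count = 1/2 × 140 = 70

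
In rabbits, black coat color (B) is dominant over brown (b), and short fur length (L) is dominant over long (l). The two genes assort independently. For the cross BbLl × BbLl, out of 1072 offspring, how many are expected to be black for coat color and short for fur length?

Dihybrid cross BbLl × BbLl — consider each gene separately:
coat color: Bb × Bb → 1 BB, 2 Bb, 1 bb → 3 B_ : 1 bb (out of 4)
fur length: Ll × Ll → 1 LL, 2 Ll, 1 ll → 3 L_ : 1 ll (out of 4)
Looking for: black (B_) and short (L_)
P(black) = 3/4, P(short) = 3/4
P(both) = 3/4 × 3/4 = 9/16
Expected count = 9/16 × 1072 = 603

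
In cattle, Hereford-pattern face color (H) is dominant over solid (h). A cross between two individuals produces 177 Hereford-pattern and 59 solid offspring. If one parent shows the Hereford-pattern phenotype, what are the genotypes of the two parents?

Observed offspring: 177 Hereford-pattern, 59 solid
The observed ratio simplifies to 3:1. Solid (hh) offspring appear, so each parent must contribute one h allele. The parent stated to show Hereford-pattern carries H, so it is Hh. The other parent is then either Hh or hh: Hh × hh would give a 1:1 split, whereas Hh × Hh gives 3:1 — matching the data. So both parents are heterozygous (Hh × Hh).
Parent genotypes: Hh × Hh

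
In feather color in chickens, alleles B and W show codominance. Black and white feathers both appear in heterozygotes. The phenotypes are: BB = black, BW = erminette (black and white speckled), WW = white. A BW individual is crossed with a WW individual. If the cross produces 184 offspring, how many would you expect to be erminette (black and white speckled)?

Punnett square for BW × WW:
Offspring genotypes: 2 BW, 2 WW
Phenotype counts: 2 erminette (black and white speckled), 2 white
erminette (black and white speckled): 2 out of 4 → fraction 1/2
Expected count = 1/2 × 184 = 92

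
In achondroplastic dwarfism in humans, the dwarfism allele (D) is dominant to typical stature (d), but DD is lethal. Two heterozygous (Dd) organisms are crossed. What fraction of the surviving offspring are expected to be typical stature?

Cross: Dd × Dd
Punnett square offspring (before lethality): 1 DD, 2 Dd, 1 dd
The DD genotype is lethal (embryos die); surviving offspring: 2 Dd, 1 dd
typical stature: 1 out of 3
Probability: 1/3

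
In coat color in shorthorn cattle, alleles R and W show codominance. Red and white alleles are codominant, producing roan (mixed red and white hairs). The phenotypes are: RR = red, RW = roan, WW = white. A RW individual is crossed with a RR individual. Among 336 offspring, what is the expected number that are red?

Punnett square for RW × RR:
Offspring genotypes: 2 RR, 2 RW
Phenotype counts: 2 red, 2 roan
red: 2 out of 4 → fraction 1/2
Expected count = 1/2 × 336 = 168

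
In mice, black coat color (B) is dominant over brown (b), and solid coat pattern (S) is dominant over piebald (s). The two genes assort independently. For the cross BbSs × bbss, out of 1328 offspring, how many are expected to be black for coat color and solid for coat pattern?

Dihybrid cross BbSs × bbss — consider each gene separately:
coat color: Bb × bb → 2 Bb, 2 bb → 2 B_ : 2 bb (out of 4)
coat pattern: Ss × ss → 2 Ss, 2 ss → 2 S_ : 2 ss (out of 4)
Looking for: black (B_) and solid (S_)
P(black) = 2/4, P(solid) = 2/4
P(both) = 2/4 × 2/4 = 4/16 = 1/4
Expected count = 1/4 × 1328 = 332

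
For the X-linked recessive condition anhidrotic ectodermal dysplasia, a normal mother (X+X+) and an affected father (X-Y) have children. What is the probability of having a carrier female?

Cross: X+X+ × X-Y
Offspring: 2 X+X-, 2 X+Y
Probability of a carrier female: 2/4 = 1/2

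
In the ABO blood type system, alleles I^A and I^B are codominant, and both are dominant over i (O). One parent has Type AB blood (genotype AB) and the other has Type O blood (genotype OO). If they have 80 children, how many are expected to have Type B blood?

Cross: AB × OO
Possible offspring genotypes: 2 AO, 2 BO
Blood type counts: 2 Type A, 2 Type B
Probability of Type B: 2/4 = 1/2
Expected count = 1/2 × 80 = 40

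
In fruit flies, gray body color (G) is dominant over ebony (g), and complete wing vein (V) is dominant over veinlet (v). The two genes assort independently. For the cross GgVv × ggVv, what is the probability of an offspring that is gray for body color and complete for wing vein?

Dihybrid cross GgVv × ggVv — consider each gene separately:
body color: Gg × gg → 2 Gg, 2 gg → 2 G_ : 2 gg (out of 4)
wing vein: Vv × Vv → 1 VV, 2 Vv, 1 vv → 3 V_ : 1 vv (out of 4)
Looking for: gray (G_) and complete (V_)
P(gray) = 2/4, P(complete) = 3/4
P(both) = 2/4 × 3/4 = 6/16 = 3/8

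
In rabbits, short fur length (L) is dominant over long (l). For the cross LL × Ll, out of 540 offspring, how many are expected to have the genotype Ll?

Punnett square for LL × Ll:
Offspring genotypes: 2 LL, 2 Ll
Total offspring: 4
Count with target: 2
Probability: 2/4 = 1/2
Expected count = 1/2 × 540 = 270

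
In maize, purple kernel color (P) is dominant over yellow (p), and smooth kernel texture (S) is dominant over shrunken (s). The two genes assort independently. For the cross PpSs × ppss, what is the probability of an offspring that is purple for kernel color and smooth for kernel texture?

Dihybrid cross PpSs × ppss — consider each gene separately:
kernel color: Pp × pp → 2 Pp, 2 pp → 2 P_ : 2 pp (out of 4)
kernel texture: Ss × ss → 2 Ss, 2 ss → 2 S_ : 2 ss (out of 4)
Looking for: purple (P_) and smooth (S_)
P(purple) = 2/4, P(smooth) = 2/4
P(both) = 2/4 × 2/4 = 4/16 = 1/4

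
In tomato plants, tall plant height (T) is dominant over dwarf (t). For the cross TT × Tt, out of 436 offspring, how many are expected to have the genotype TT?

Punnett square for TT × Tt:
Offspring genotypes: 2 TT, 2 Tt
Total offspring: 4
Count with target: 2
Probability: 2/4 = 1/2
Expected count = 1/2 × 436 = 218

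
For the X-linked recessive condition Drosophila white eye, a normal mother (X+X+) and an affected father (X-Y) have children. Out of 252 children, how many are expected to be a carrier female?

Cross: X+X+ × X-Y
Offspring: 2 X+X-, 2 X+Y
Probability of a carrier female: 2/4 = 1/2
Expected count = 1/2 × 252 = 126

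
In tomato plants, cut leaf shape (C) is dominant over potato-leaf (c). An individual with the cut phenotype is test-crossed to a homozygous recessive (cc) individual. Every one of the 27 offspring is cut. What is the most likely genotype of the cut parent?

Test cross: ? × cc
All offspring are cut.
If the unknown parent were heterozygous (Cc), about half of 27 offspring would be potato-leaf; none are. The unknown parent is most likely homozygous dominant (CC).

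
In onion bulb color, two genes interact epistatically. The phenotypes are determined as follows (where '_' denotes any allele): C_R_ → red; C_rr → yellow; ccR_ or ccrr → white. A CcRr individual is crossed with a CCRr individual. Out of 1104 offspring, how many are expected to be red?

Cross: CcRr × CCRr — consider each gene separately:
C gene: Cc × CC → 2 CC, 2 Cc → 4 C_ (out of 4)
R gene: Rr × Rr → 1 RR, 2 Rr, 1 rr → 3 R_ : 1 rr (out of 4)
Genotype classes (out of 4 × 4 = 16): C_R_ = 4×3 = 12; C_rr = 4×1 = 4
Apply the phenotype rules: C_R_ (12) → red; C_rr (4) → yellow
Phenotype counts (out of 16): 12 red, 4 yellow
red: 12 out of 16 → fraction 3/4
Expected count = 3/4 × 1104 = 828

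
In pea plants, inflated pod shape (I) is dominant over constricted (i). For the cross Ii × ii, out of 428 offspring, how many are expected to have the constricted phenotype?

Punnett square for Ii × ii:
Offspring genotypes: 2 Ii, 2 ii
Total offspring: 4
Count with target: 2
Probability: 2/4 = 1/2
Expected count = 1/2 × 428 = 214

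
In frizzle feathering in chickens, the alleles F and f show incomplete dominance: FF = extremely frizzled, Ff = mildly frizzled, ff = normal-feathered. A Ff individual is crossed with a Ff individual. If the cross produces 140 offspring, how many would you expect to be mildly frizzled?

Punnett square for Ff × Ff:
Offspring genotypes: 1 FF, 2 Ff, 1 ff
Phenotype counts: 1 extremely frizzled, 2 mildly frizzled, 1 normal-feathered
mildly frizzled: 2 out of 4 → fraction 1/2
Expected count = 1/2 × 140 = 70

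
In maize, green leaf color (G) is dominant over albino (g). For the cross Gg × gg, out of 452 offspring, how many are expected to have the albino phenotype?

Punnett square for Gg × gg:
Offspring genotypes: 2 Gg, 2 gg
Total offspring: 4
Count with target: 2
Probability: 2/4 = 1/2
Expected count = 1/2 × 452 = 226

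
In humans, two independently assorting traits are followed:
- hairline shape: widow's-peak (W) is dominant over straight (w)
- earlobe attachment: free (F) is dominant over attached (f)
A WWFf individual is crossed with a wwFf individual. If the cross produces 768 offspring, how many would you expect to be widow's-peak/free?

Dihybrid cross WWFf × wwFf — consider each gene separately:
hairline shape: WW × ww → 4 Ww → 4 W_ (out of 4)
earlobe attachment: Ff × Ff → 1 FF, 2 Ff, 1 ff → 3 F_ : 1 ff (out of 4)
Combine (counts out of 4 × 4 = 16): widow's-peak/free (W_F_) = 4×3 = 12; widow's-peak/attached (W_ff) = 4×1 = 4
Phenotype counts (out of 16): 12 widow's-peak/free, 4 widow's-peak/attached
widow's-peak/free: 12 out of 16 → fraction 3/4
Expected count = 3/4 × 768 = 576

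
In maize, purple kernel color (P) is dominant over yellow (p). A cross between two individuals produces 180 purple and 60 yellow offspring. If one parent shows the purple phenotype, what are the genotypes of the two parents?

Observed offspring: 180 purple, 60 yellow
The observed ratio simplifies to 3:1. Yellow (pp) offspring appear, so each parent must contribute one p allele. The parent stated to show purple carries P, so it is Pp. The other parent is then either Pp or pp: Pp × pp would give a 1:1 split, whereas Pp × Pp gives 3:1 — matching the data. So both parents are heterozygous (Pp × Pp).
Parent genotypes: Pp × Pp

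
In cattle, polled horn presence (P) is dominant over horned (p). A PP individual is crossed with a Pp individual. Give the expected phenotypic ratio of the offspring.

Punnett square for PP × Pp:
Offspring genotypes: 2 PP, 2 Pp
polled: 4, horned: 0
Ratio: all polled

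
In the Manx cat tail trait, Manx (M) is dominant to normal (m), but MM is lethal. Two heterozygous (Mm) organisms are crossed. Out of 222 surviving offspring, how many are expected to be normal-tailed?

Cross: Mm × Mm
Punnett square offspring (before lethality): 1 MM, 2 Mm, 1 mm
The MM genotype is lethal (embryos die); surviving offspring: 2 Mm, 1 mm
normal-tailed: 1 out of 3 → fraction 1/3
Expected count = 1/3 × 222 = 74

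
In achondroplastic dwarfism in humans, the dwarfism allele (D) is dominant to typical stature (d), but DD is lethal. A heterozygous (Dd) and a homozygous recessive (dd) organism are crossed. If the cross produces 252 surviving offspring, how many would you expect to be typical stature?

Cross: Dd × dd
Punnett square offspring (before lethality): 2 Dd, 2 dd
No DD offspring are produced in this cross.
typical stature: 2 out of 4 → fraction 1/2
Expected count = 1/2 × 252 = 126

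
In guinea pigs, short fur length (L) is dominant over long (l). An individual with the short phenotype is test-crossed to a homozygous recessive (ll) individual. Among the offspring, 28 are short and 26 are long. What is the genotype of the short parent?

Test cross: ? × ll
Offspring: 28 short, 26 long — approximately 1:1.
A 1:1 ratio in a test cross indicates the unknown parent is heterozygous (Ll).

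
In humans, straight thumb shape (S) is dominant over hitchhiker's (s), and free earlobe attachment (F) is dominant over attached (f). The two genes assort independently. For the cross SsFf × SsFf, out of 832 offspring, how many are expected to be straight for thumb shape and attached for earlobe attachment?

Dihybrid cross SsFf × SsFf — consider each gene separately:
thumb shape: Ss × Ss → 1 SS, 2 Ss, 1 ss → 3 S_ : 1 ss (out of 4)
earlobe attachment: Ff × Ff → 1 FF, 2 Ff, 1 ff → 3 F_ : 1 ff (out of 4)
Looking for: straight (S_) and attached (ff)
P(straight) = 3/4, P(attached) = 1/4
P(both) = 3/4 × 1/4 = 3/16
Expected count = 3/16 × 832 = 156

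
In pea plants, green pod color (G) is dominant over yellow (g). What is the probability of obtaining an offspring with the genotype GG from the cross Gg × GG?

Punnett square for Gg × GG:
Offspring genotypes: 2 GG, 2 Gg
Total offspring: 4
Count with target: 2
Probability: 2/4 = 1/2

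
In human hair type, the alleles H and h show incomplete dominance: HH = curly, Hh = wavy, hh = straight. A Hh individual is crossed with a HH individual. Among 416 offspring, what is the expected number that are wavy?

Punnett square for Hh × HH:
Offspring genotypes: 2 HH, 2 Hh
Phenotype counts: 2 curly, 2 wavy
wavy: 2 out of 4 → fraction 1/2
Expected count = 1/2 × 416 = 208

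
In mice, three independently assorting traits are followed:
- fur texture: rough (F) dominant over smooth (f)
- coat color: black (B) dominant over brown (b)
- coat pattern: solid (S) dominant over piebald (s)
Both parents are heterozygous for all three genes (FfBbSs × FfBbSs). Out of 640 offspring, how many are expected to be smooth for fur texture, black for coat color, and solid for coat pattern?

Trihybrid cross: FfBbSs × FfBbSs
Each trait segregates independently with a 3:1 phenotypic ratio, so each gene contributes 3/4 (dominant) or 1/4 (recessive).
Target: smooth (fur texture), black (coat color), solid (coat pattern)
Probability = product of independent per-trait probabilities
= 1/4 × 3/4 × 3/4 = 9/64
Expected count = 9/64 × 640 = 90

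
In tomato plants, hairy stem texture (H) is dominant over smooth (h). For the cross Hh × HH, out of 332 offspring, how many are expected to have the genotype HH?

Punnett square for Hh × HH:
Offspring genotypes: 2 HH, 2 Hh
Total offspring: 4
Count with target: 2
Probability: 2/4 = 1/2
Expected count = 1/2 × 332 = 166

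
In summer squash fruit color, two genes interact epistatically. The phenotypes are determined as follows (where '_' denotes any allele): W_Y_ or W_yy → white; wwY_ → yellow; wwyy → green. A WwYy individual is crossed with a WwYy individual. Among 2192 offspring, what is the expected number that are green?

Cross: WwYy × WwYy — consider each gene separately:
W gene: Ww × Ww → 1 WW, 2 Ww, 1 ww → 3 W_ : 1 ww (out of 4)
Y gene: Yy × Yy → 1 YY, 2 Yy, 1 yy → 3 Y_ : 1 yy (out of 4)
Genotype classes (out of 4 × 4 = 16): W_Y_ = 3×3 = 9; W_yy = 3×1 = 3; wwY_ = 1×3 = 3; wwyy = 1×1 = 1
Apply the phenotype rules: W_Y_ (9) + W_yy (3) → white; wwY_ (3) → yellow; wwyy (1) → green
Phenotype counts (out of 16): 12 white, 3 yellow, 1 green
green: 1 out of 16 → fraction 1/16
Expected count = 1/16 × 2192 = 137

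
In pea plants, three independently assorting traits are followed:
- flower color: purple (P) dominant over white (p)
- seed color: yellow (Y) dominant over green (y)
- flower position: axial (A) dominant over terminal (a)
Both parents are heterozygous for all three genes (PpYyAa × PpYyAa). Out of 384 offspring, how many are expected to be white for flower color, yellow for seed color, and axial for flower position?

Trihybrid cross: PpYyAa × PpYyAa
Each trait segregates independently with a 3:1 phenotypic ratio, so each gene contributes 3/4 (dominant) or 1/4 (recessive).
Target: white (flower color), yellow (seed color), axial (flower position)
Probability = product of independent per-trait probabilities
= 1/4 × 3/4 × 3/4 = 9/64
Expected count = 9/64 × 384 = 54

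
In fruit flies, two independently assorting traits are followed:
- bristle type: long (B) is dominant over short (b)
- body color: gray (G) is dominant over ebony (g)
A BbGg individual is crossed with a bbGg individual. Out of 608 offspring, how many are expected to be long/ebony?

Dihybrid cross BbGg × bbGg — consider each gene separately:
bristle type: Bb × bb → 2 Bb, 2 bb → 2 B_ : 2 bb (out of 4)
body color: Gg × Gg → 1 GG, 2 Gg, 1 gg → 3 G_ : 1 gg (out of 4)
Combine (counts out of 4 × 4 = 16): long/gray (B_G_) = 2×3 = 6; long/ebony (B_gg) = 2×1 = 2; short/gray (bbG_) = 2×3 = 6; short/ebony (bbgg) = 2×1 = 2
Phenotype counts (out of 16): 6 long/gray, 2 long/ebony, 6 short/gray, 2 short/ebony
long/ebony: 2 out of 16 → fraction 1/8
Expected count = 1/8 × 608 = 76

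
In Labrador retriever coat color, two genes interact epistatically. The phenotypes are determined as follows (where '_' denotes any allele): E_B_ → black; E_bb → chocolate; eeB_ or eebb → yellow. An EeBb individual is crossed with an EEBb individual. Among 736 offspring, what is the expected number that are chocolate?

Cross: EeBb × EEBb — consider each gene separately:
E gene: Ee × EE → 2 EE, 2 Ee → 4 E_ (out of 4)
B gene: Bb × Bb → 1 BB, 2 Bb, 1 bb → 3 B_ : 1 bb (out of 4)
Genotype classes (out of 4 × 4 = 16): E_B_ = 4×3 = 12; E_bb = 4×1 = 4
Apply the phenotype rules: E_B_ (12) → black; E_bb (4) → chocolate
Phenotype counts (out of 16): 12 black, 4 chocolate
chocolate: 4 out of 16 → fraction 1/4
Expected count = 1/4 × 736 = 184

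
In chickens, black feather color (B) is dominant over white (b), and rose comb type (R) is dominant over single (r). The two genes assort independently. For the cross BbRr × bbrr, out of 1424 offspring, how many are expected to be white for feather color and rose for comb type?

Dihybrid cross BbRr × bbrr — consider each gene separately:
feather color: Bb × bb → 2 Bb, 2 bb → 2 B_ : 2 bb (out of 4)
comb type: Rr × rr → 2 Rr, 2 rr → 2 R_ : 2 rr (out of 4)
Looking for: white (bb) and rose (R_)
P(white) = 2/4, P(rose) = 2/4
P(both) = 2/4 × 2/4 = 4/16 = 1/4
Expected count = 1/4 × 1424 = 356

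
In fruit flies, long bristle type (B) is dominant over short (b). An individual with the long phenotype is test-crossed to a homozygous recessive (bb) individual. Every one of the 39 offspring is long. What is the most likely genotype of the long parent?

Test cross: ? × bb
All offspring are long.
If the unknown parent were heterozygous (Bb), about half of 39 offspring would be short; none are. The unknown parent is most likely homozygous dominant (BB).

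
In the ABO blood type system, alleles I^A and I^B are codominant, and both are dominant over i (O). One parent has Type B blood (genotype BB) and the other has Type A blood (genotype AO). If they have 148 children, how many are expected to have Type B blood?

Cross: BB × AO
Possible offspring genotypes: 2 AB, 2 BO
Blood type counts: 2 Type AB, 2 Type B
Probability of Type B: 2/4 = 1/2
Expected count = 1/2 × 148 = 74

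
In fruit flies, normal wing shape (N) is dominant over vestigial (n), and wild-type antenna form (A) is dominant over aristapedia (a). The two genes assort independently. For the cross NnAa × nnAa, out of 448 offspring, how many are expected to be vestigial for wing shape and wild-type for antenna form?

Dihybrid cross NnAa × nnAa — consider each gene separately:
wing shape: Nn × nn → 2 Nn, 2 nn → 2 N_ : 2 nn (out of 4)
antenna form: Aa × Aa → 1 AA, 2 Aa, 1 aa → 3 A_ : 1 aa (out of 4)
Looking for: vestigial (nn) and wild-type (A_)
P(vestigial) = 2/4, P(wild-type) = 3/4
P(both) = 2/4 × 3/4 = 6/16 = 3/8
Expected count = 3/8 × 448 = 168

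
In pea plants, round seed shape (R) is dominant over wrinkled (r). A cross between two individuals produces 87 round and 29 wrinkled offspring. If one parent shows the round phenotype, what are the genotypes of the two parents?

Observed offspring: 87 round, 29 wrinkled
The observed ratio simplifies to 3:1. Wrinkled (rr) offspring appear, so each parent must contribute one r allele. The parent stated to show round carries R, so it is Rr. The other parent is then either Rr or rr: Rr × rr would give a 1:1 split, whereas Rr × Rr gives 3:1 — matching the data. So both parents are heterozygous (Rr × Rr).
Parent genotypes: Rr × Rr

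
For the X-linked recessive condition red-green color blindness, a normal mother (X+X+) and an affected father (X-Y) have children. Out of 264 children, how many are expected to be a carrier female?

Cross: X+X+ × X-Y
Offspring: 2 X+X-, 2 X+Y
Probability of a carrier female: 2/4 = 1/2
Expected count = 1/2 × 264 = 132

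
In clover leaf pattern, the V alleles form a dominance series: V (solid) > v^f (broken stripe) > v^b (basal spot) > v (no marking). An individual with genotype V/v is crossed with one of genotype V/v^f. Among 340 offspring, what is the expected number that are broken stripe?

Cross: V/v × V/v^f
Allele dominance: V > v^f > v^b > v
Offspring genotypes: 1 V/V, 1 V/v^f, 1 V/v, 1 v^f/v
Phenotype counts: 3 solid, 1 broken stripe
broken stripe: 1 out of 4 → fraction 1/4
Expected count = 1/4 × 340 = 85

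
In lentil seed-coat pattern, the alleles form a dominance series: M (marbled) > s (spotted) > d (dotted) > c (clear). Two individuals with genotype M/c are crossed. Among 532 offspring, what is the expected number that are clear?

Cross: M/c × M/c
Allele dominance: M > s > d > c
Offspring genotypes: 1 M/M, 2 M/c, 1 c/c
Phenotype counts: 3 marbled, 1 clear
clear: 1 out of 4 → fraction 1/4
Expected count = 1/4 × 532 = 133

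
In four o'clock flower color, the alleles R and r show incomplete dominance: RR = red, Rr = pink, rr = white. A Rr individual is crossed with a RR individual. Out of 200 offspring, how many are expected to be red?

Punnett square for Rr × RR:
Offspring genotypes: 2 RR, 2 Rr
Phenotype counts: 2 red, 2 pink
red: 2 out of 4 → fraction 1/2
Expected count = 1/2 × 200 = 100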